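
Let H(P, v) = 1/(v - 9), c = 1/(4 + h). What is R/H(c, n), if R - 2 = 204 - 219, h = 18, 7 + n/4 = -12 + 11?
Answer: 533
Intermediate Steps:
n = -32 (n = -28 + 4*(-12 + 11) = -28 + 4*(-1) = -28 - 4 = -32)
c = 1/22 (c = 1/(4 + 18) = 1/22 ≈ 0.045455)
H(P, v) = 1/(-9 + v)
R = -13 (R = 2 + (204 - 219) = 2 - 15 = -13)
R/H(c, n) = -13/(1/(-9 - 32)) = -13/(1/(-41)) = -13/(-1/41) = -13*(-41) = 533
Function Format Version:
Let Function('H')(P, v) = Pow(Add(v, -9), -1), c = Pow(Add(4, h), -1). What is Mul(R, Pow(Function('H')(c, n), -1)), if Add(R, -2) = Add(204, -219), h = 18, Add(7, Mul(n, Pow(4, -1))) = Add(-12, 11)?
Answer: 533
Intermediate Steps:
n = -32 (n = Add(-28, Mul(4, Add(-12, 11))) = Add(-28, Mul(4, -1)) = Add(-28, -4) = -32)
c = Rational(1, 22) (c = Pow(Add(4, 18), -1) = Pow(22, -1) = Rational(1, 22) ≈ 0.045455)
Function('H')(P, v) = Pow(Add(-9, v), -1)
R = -13 (R = Add(2, Add(204, -219)) = Add(2, -15) = -13)
Mul(R, Pow(Function('H')(c, n), -1)) = Mul(-13, Pow(Pow(Add(-9, -32), -1), -1)) = Mul(-13, Pow(Pow(-41, -1), -1)) = Mul(-13, Pow(Rational(-1, 41), -1)) = Mul(-13, -41) = 533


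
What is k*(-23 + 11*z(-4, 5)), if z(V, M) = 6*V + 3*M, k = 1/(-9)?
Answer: 122/9 ≈ 13.556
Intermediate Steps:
k = -⅑ ≈ -0.11111
z(V, M) = 3*M + 6*V
k*(-23 + 11*z(-4, 5)) = -(-23 + 11*(3*5 + 6*(-4)))/9 = -(-23 + 11*(15 - 24))/9 = -(-23 + 11*(-9))/9 = -(-23 - 99)/9 = -⅑*(-122) = 122/9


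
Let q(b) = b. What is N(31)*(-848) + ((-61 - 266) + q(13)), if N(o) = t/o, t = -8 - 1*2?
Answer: -1254/31 ≈ -40.452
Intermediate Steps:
t = -10 (t = -8 - 2 = -10)
N(o) = -10/o
N(31)*(-848) + ((-61 - 266) + q(13)) = -10/31*(-848) + ((-61 - 266) + 13) = -10*1/31*(-848) + (-327 + 13) = -10/31*(-848) - 314 = 8480/31 - 314 = -1254/31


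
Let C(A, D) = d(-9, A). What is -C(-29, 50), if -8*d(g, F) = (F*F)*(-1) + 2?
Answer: -839/8 ≈ -104.88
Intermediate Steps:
d(g, F) = -¼ + F²/8 (d(g, F) = -((F*F)*(-1) + 2)/8 = -(F²*(-1) + 2)/8 = -(-F² + 2)/8 = -(2 - F²)/8 = -¼ + F²/8)
C(A, D) = -¼ + A²/8
-C(-29, 50) = -(-¼ + (⅛)*(-29)²) = -(-¼ + (⅛)*841) = -(-¼ + 841/8) = -1*839/8 = -839/8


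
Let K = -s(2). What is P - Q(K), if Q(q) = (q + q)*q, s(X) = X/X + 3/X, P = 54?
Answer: 83/2 ≈ 41.500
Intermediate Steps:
s(X) = 1 + 3/X
K = -5/2 (K = -(3 + 2)/2 = -5/2 ≈ -2.5000)
Q(q) = 2*q**2 (Q(q) = (2*q)*q = 2*q**2)
P - Q(K) = 54 - 2*(-5/2)**2 = 54 - 2*25/4 = 54 - 1*25/2 = 54 - 25/2 = 83/2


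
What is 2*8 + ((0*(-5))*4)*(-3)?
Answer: 16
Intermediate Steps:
2*8 + ((0*(-5))*4)*(-3) = 16 + (0*4)*(-3) = 16 + 0*(-3) = 16 + 0 = 16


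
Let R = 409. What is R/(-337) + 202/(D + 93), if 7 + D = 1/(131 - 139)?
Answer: 263609/231519 ≈ 1.1386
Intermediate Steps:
D = -57/8 (D = -7 + 1/(131 - 139) = -7 + 1/(-8) = -7 - ⅛ = -57/8 ≈ -7.1250)
R/(-337) + 202/(D + 93) = 409/(-337) + 202/(-57/8 + 93) = 409*(-1/337) + 202/(687/8) = -409/337 + 202*(8/687) = -409/337 + 1616/687 = 263609/231519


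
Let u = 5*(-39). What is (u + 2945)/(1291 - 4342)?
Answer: -2750/3051 ≈ -0.90134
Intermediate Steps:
u = -195
(u + 2945)/(1291 - 4342) = (-195 + 2945)/(1291 - 4342) = 2750/(-3051) = 2750*(-1/3051) = -2750/3051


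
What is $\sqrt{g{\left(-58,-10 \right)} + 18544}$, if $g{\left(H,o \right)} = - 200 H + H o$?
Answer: $2 \sqrt{7681} \approx 175.28$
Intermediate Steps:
$\sqrt{g{\left(-58,-10 \right)} + 18544} = \sqrt{- 58 \left(-200 - 10\right) + 18544} = \sqrt{\left(-58\right) \left(-210\right) + 18544} = \sqrt{12180 + 18544} = \sqrt{30724} = 2 \sqrt{7681}$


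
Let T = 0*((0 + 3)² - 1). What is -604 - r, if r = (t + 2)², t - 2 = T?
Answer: -620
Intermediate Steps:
T = 0 (T = 0*(3² - 1) = 0*(9 - 1) = 0*8 = 0)
t = 2 (t = 2 + 0 = 2)
r = 16 (r = (2 + 2)² = 4² = 16)
-604 - r = -604 - 1*16 = -604 - 16 = -620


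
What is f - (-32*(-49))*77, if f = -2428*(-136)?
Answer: 209472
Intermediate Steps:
f = 330208
f - (-32*(-49))*77 = 330208 - (-32*(-49))*77 = 330208 - 1568*77 = 330208 - 1*120736 = 330208 - 120736 = 209472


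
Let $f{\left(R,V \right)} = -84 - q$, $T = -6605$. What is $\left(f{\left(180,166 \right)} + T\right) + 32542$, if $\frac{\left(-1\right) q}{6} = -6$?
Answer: $25817$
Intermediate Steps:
$q = 36$ ($q = \left(-6\right) \left(-6\right) = 36$)
$f{\left(R,V \right)} = -120$ ($f{\left(R,V \right)} = -84 - 36 = -120$)
$\left(f{\left(180,166 \right)} + T\right) + 32542 = \left(-120 - 6605\right) + 32542 = -6725 + 32542 = 25817$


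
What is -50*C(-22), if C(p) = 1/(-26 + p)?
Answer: 25/24 ≈ 1.0417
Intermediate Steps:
-50*C(-22) = -50/(-26 - 22) = -50/(-48) = -50*(-1/48) = 25/24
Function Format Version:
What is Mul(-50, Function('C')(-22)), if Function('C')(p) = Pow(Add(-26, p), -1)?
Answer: Rational(25, 24) ≈ 1.0417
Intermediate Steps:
Mul(-50, Function('C')(-22)) = Mul(-50, Pow(Add(-26, -22), -1)) = Mul(-50, Pow(-48, -1)) = Mul(-50, Rational(-1, 48)) = Rational(25, 24)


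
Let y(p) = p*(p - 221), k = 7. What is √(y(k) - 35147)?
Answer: I*√36645 ≈ 191.43*I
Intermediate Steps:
y(p) = p*(-221 + p)
√(y(k) - 35147) = √(7*(-221 + 7) - 35147) = √(7*(-214) - 35147) = √(-1498 - 35147) = √(-36645) = I*√36645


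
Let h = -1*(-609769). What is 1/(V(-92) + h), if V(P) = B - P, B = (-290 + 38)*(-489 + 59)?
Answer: 1/718221 ≈ 1.3923e-6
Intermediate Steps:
h = 609769
B = 108360 (B = -252*(-430) = 108360)
V(P) = 108360 - P
1/(V(-92) + h) = 1/((108360 - 1*(-92)) + 609769) = 1/((108360 + 92) + 609769) = 1/(108452 + 609769) = 1/718221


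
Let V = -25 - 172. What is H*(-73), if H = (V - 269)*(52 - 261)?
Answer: -7109762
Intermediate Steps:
V = -197
H = 97394 (H = (-197 - 269)*(52 - 261) = -466*(-209) = 97394)
H*(-73) = 97394*(-73) = -7109762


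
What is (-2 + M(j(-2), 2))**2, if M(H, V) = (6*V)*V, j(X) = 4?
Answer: 484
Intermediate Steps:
M(H, V) = 6*V**2
(-2 + M(j(-2), 2))**2 = (-2 + 6*2**2)**2 = (-2 + 6*4)**2 = (-2 + 24)**2 = 22**2 = 484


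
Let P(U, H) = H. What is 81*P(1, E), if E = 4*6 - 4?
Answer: 1620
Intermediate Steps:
E = 20 (E = 24 - 4 = 20)
81*P(1, E) = 81*20 = 1620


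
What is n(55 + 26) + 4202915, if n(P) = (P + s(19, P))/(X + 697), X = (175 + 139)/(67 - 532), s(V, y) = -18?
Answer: 1360866080060/323791 ≈ 4.2029e+6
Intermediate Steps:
X = -314/465 (X = 314/(-465) = 314*(-1/465) = -314/465 ≈ -0.67527)
n(P) = -8370/323791 + 465*P/323791 (n(P) = (P - 18)/(-314/465 + 697) = (-18 + P)/(323791/465) = (-18 + P)*(465/323791) = -8370/323791 + 465*P/323791)
n(55 + 26) + 4202915 = (-8370/323791 + 465*(55 + 26)/323791) + 4202915 = (-8370/323791 + (465/323791)*81) + 4202915 = (-8370/323791 + 37665/323791) + 4202915 = 29295/323791 + 4202915 = 1360866080060/323791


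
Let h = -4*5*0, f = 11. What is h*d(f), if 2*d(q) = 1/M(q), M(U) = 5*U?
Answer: 0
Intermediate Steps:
h = 0 (h = -20*0 = 0)
d(q) = 1/(10*q) (d(q) = 1/(2*((5*q))) = (1/(5*q))/2 = 1/(10*q))
h*d(f) = 0*((⅒)/11) = 0*((⅒)*(1/11)) = 0*(1/110) = 0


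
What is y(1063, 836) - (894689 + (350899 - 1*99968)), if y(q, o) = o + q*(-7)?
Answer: -1152225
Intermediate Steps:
y(q, o) = o - 7*q
y(1063, 836) - (894689 + (350899 - 1*99968)) = (836 - 7*1063) - (894689 + (350899 - 1*99968)) = (836 - 7441) - (894689 + (350899 - 99968)) = -6605 - (894689 + 250931) = -6605 - 1*1145620 = -6605 - 1145620 = -1152225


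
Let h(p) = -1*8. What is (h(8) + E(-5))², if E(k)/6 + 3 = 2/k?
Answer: 20164/25 ≈ 806.56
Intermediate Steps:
h(p) = -8
E(k) = -18 + 12/k (E(k) = -18 + 6*(2/k) = -18 + 12/k)
(h(8) + E(-5))² = (-8 + (-18 + 12/(-5)))² = (-8 + (-18 + 12*(-⅕)))² = (-8 + (-18 - 12/5))² = (-8 - 102/5)² = (-142/5)² = 20164/25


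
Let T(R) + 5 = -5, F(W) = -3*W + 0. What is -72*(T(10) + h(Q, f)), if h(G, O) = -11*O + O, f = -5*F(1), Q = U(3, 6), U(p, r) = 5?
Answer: 11520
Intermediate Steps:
F(W) = -3*W
T(R) = -10 (T(R) = -5 - 5 = -10)
Q = 5
f = 15 (f = -(-15) = -5*(-3) = 15)
h(G, O) = -10*O
-72*(T(10) + h(Q, f)) = -72*(-10 - 10*15) = -72*(-10 - 150) = -72*(-160) = 11520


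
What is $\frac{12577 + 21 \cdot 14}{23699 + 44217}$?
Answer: $\frac{12871}{67916} \approx 0.18951$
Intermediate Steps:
$\frac{12577 + 21 \cdot 14}{23699 + 44217} = \frac{12577 + 294}{67916} = 12871 \cdot \frac{1}{67916} = \frac{12871}{67916}$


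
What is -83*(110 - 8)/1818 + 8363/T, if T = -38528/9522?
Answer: -12091503133/5836992 ≈ -2071.5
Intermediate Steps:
T = -19264/4761 (T = -38528*1/9522 = -19264/4761 ≈ -4.0462)
-83*(110 - 8)/1818 + 8363/T = -83*(110 - 8)/1818 + 8363/(-19264/4761) = -83*102*(1/1818) + 8363*(-4761/19264) = -8466*1/1818 - 39816243/19264 = -1411/303 - 39816243/19264 = -12091503133/5836992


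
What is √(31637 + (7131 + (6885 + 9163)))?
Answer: 4*√3426 ≈ 234.13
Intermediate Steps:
√(31637 + (7131 + (6885 + 9163))) = √(31637 + (7131 + 16048)) = √(31637 + 23179) = √54816 = 4*√3426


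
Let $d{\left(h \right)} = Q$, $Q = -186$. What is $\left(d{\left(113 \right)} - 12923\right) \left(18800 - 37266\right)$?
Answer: $242070794$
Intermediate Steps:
$d{\left(h \right)} = -186$
$\left(d{\left(113 \right)} - 12923\right) \left(18800 - 37266\right) = \left(-186 - 12923\right) \left(18800 - 37266\right) = \left(-13109\right) \left(-18466\right) = 242070794$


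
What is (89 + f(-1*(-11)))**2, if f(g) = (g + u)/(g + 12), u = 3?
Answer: 4247721/529 ≈ 8029.7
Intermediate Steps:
f(g) = (3 + g)/(12 + g) (f(g) = (g + 3)/(g + 12) = (3 + g)/(12 + g))
(89 + f(-1*(-11)))**2 = (89 + (3 - 1*(-11))/(12 - 1*(-11)))**2 = (89 + (3 + 11)/(12 + 11))**2 = (89 + 14/23)**2 = (2061/23)**2 = 4247721/529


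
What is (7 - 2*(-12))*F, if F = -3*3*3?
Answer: -837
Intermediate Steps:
F = -27 (F = -9*3 = -27)
(7 - 2*(-12))*F = (7 - 2*(-12))*(-27) = (7 + 24)*(-27) = 31*(-27) = -837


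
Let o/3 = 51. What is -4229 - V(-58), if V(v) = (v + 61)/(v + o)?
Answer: -401758/95 ≈ -4229.0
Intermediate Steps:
o = 153 (o = 3*51 = 153)
V(v) = (61 + v)/(153 + v) (V(v) = (v + 61)/(v + 153) = (61 + v)/(153 + v))
-4229 - V(-58) = -4229 - (61 - 58)/(153 - 58) = -4229 - 3/95 = -401758/95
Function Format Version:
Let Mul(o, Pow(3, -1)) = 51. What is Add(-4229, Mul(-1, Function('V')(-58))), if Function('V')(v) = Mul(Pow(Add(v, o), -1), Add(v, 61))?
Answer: Rational(-401758, 95) ≈ -4229.0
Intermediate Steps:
o = 153 (o = Mul(3, 51) = 153)
Function('V')(v) = Mul(Pow(Add(153, v), -1), Add(61, v)) (Function('V')(v) = Mul(Pow(Add(v, 153), -1), Add(v, 61)) = Mul(Pow(Add(153, v), -1), Add(61, v)))
Add(-4229, Mul(-1, Function('V')(-58))) = Add(-4229, Mul(-1, Mul(Pow(Add(153, -58), -1), Add(61, -58)))) = Add(-4229, Mul(-1, Mul(Pow(95, -1), 3))) = Add(-4229, Mul(-1, Mul(Rational(1, 95), 3))) = Add(-4229, Mul(-1, Rational(3, 95))) = Add(-4229, Rational(-3, 95)) = Rational(-401758, 95)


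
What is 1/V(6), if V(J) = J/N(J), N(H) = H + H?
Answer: 2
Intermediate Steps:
N(H) = 2*H
V(J) = 1/2 (V(J) = J/((2*J)) = J*(1/(2*J)) = 1/2)
1/V(6) = 1/(1/2) = 2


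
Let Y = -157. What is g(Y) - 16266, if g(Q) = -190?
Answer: -16456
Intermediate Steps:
g(Y) - 16266 = -190 - 16266 = -16456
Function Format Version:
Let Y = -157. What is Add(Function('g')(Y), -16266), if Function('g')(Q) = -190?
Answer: -16456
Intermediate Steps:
Add(Function('g')(Y), -16266) = Add(-190, -16266) = -16456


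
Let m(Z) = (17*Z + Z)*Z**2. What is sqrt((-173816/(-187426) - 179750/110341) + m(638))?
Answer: sqrt(499813582965913641772477232718)/10340386133 ≈ 68370.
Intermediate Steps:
m(Z) = 18*Z**3 (m(Z) = (18*Z)*Z**2 = 18*Z**3)
sqrt((-173816/(-187426) - 179750/110341) + m(638)) = sqrt((-173816/(-187426) - 179750/110341) + 18*638**3) = sqrt((-173816*(-1/187426) - 179750*1/110341) + 18*259694072) = sqrt((86908/93713 - 179750/110341) + 4674493296) = sqrt(-7255396122/10340386133 + 4674493296) = sqrt(48336065649504468246/10340386133) = sqrt(499813582965913641772477232718)/10340386133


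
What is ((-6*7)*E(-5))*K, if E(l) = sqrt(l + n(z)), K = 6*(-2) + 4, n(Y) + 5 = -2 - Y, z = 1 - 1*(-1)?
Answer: 336*I*sqrt(14) ≈ 1257.2*I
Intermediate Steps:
z = 2 (z = 1 + 1 = 2)
n(Y) = -7 - Y (n(Y) = -5 + (-2 - Y) = -7 - Y)
K = -8 (K = -12 + 4 = -8)
E(l) = sqrt(-9 + l) (E(l) = sqrt(l + (-7 - 1*2)) = sqrt(l + (-7 - 2)) = sqrt(l - 9) = sqrt(-9 + l))
((-6*7)*E(-5))*K = ((-6*7)*sqrt(-9 - 5))*(-8) = -42*I*sqrt(14)*(-8) = 336*I*sqrt(14)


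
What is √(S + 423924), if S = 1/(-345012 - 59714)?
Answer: √69440080233553498/404726 ≈ 651.09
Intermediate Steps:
S = -1/404726 (S = 1/(-404726) = -1/404726 ≈ -2.4708e-6)
√(S + 423924) = √(-1/404726 + 423924) = √(171573064823/404726) = √69440080233553498/404726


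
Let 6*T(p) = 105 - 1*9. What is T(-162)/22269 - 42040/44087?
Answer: -935483368/981773403 ≈ -0.95285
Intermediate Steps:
T(p) = 16 (T(p) = (105 - 1*9)/6 = (105 - 9)/6 = (⅙)*96 = 16)
T(-162)/22269 - 42040/44087 = 16/22269 - 42040/44087 = -935483368/981773403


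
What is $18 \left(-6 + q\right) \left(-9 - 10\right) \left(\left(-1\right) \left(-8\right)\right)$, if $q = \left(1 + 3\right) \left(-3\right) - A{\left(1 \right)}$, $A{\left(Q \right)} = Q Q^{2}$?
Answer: $51984$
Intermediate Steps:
$A{\left(Q \right)} = Q^{3}$
$q = -13$ ($q = \left(1 + 3\right) \left(-3\right) - 1^{3} = 4 \left(-3\right) - 1 = -12 - 1 = -13$)
$18 \left(-6 + q\right) \left(-9 - 10\right) \left(\left(-1\right) \left(-8\right)\right) = 18 \left(-6 - 13\right) \left(-9 - 10\right) \left(\left(-1\right) \left(-8\right)\right) = 18 \left(\left(-19\right) \left(-19\right)\right) 8 = 18 \cdot 361 \cdot 8 = 6498 \cdot 8 = 51984$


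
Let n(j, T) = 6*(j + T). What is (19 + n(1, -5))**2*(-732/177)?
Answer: -6100/59 ≈ -103.39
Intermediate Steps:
n(j, T) = 6*T + 6*j (n(j, T) = 6*(T + j) = 6*T + 6*j)
(19 + n(1, -5))**2*(-732/177) = (19 + (6*(-5) + 6*1))**2*(-732/177) = (19 + (-30 + 6))**2*(-732*1/177) = (19 - 24)**2*(-244/59) = (-5)**2*(-244/59) = 25*(-244/59) = -6100/59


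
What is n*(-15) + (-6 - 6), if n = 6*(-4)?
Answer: 348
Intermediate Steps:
n = -24
n*(-15) + (-6 - 6) = -24*(-15) + (-6 - 6) = 360 - 12 = 348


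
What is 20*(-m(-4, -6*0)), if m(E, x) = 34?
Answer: -680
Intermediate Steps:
20*(-m(-4, -6*0)) = 20*(-1*34) = 20*(-34) = -680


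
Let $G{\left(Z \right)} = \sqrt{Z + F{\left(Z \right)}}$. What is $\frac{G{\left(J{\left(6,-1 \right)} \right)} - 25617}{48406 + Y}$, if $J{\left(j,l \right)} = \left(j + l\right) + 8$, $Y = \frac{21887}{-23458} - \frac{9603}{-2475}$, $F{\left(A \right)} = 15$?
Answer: $- \frac{5007696550}{9463142317} + \frac{1172900 \sqrt{7}}{28389426951} \approx -0.52907$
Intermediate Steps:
$Y = \frac{1728251}{586450}$ ($Y = 21887 \left(- \frac{1}{23458}\right) - - \frac{97}{25} = - \frac{21887}{23458} + \frac{97}{25} = \frac{1728251}{586450} \approx 2.947$)
$J{\left(j,l \right)} = 8 + j + l$
$G{\left(Z \right)} = \sqrt{15 + Z}$ ($G{\left(Z \right)} = \sqrt{Z + 15} = \sqrt{15 + Z}$)
$\frac{G{\left(J{\left(6,-1 \right)} \right)} - 25617}{48406 + Y} = \frac{\sqrt{15 + \left(8 + 6 - 1\right)} - 25617}{48406 + \frac{1728251}{586450}} = \frac{\sqrt{15 + 13} - 25617}{\frac{28389426951}{586450}} = \left(\sqrt{28} - 25617\right) \frac{586450}{28389426951} = \left(2 \sqrt{7} - 25617\right) \frac{586450}{28389426951} = \left(-25617 + 2 \sqrt{7}\right) \frac{586450}{28389426951} = - \frac{5007696550}{9463142317} + \frac{1172900 \sqrt{7}}{28389426951}$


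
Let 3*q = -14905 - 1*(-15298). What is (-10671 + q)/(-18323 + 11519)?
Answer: 2635/1701 ≈ 1.5491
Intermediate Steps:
q = 131 (q = (-14905 - 1*(-15298))/3 = (-14905 + 15298)/3 = (⅓)*393 = 131)
(-10671 + q)/(-18323 + 11519) = (-10671 + 131)/(-18323 + 11519) = -10540/(-6804) = -10540*(-1/6804) = 2635/1701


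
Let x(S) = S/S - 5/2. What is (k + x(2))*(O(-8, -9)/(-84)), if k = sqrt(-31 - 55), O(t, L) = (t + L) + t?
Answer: -25/56 + 25*I*sqrt(86)/84 ≈ -0.44643 + 2.76*I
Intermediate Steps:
O(t, L) = L + 2*t (O(t, L) = (L + t) + t = L + 2*t)
k = I*sqrt(86) (k = sqrt(-86) = I*sqrt(86) ≈ 9.2736*I)
x(S) = -3/2 (x(S) = 1 - 5*1/2 = 1 - 5/2 = -3/2)
(k + x(2))*(O(-8, -9)/(-84)) = (I*sqrt(86) - 3/2)*((-9 + 2*(-8))/(-84)) = (-3/2 + I*sqrt(86))*((-9 - 16)*(-1/84)) = (-3/2 + I*sqrt(86))*(-25*(-1/84)) = (-3/2 + I*sqrt(86))*(25/84) = -25/56 + 25*I*sqrt(86)/84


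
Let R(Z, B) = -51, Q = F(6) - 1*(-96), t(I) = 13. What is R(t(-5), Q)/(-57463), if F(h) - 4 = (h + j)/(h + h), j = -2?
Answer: 51/57463 ≈ 0.00088753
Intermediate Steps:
F(h) = 4 + (-2 + h)/(2*h) (F(h) = 4 + (h - 2)/(h + h) = 4 + (-2 + h)/((2*h)) = 4 + (-2 + h)*(1/(2*h)) = 4 + (-2 + h)/(2*h))
Q = 301/3 (Q = (9/2 - 1/6) - 1*(-96) = (9/2 - 1*⅙) + 96 = (9/2 - ⅙) + 96 = 13/3 + 96 = 301/3 ≈ 100.33)
R(t(-5), Q)/(-57463) = -51/(-57463) = -51*(-1/57463) = 51/57463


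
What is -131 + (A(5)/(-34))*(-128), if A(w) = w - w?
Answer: -131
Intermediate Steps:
A(w) = 0
-131 + (A(5)/(-34))*(-128) = -131 + (0/(-34))*(-128) = -131 + (0*(-1/34))*(-128) = -131 + 0*(-128) = -131 + 0 = -131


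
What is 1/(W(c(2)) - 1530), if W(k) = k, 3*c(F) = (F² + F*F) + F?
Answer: -3/4580 ≈ -0.00065502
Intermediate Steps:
c(F) = F/3 + 2*F²/3 (c(F) = ((F² + F*F) + F)/3 = ((F² + F²) + F)/3 = (2*F² + F)/3 = (F + 2*F²)/3 = F/3 + 2*F²/3)
1/(W(c(2)) - 1530) = 1/((⅓)*2*(1 + 2*2) - 1530) = 1/((⅓)*2*(1 + 4) - 1530) = 1/((⅓)*2*5 - 1530) = 1/(10/3 - 1530) = 1/(-4580/3) = -3/4580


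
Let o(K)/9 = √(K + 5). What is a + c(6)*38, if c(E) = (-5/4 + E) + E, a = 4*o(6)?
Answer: 817/2 + 36*√11 ≈ 527.90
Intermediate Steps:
o(K) = 9*√(5 + K) (o(K) = 9*√(K + 5) = 9*√(5 + K))
a = 36*√11 (a = 4*(9*√(5 + 6)) = 4*(9*√11) = 36*√11 ≈ 119.40)
c(E) = -5/4 + 2*E (c(E) = (-5*¼ + E) + E = (-5/4 + E) + E = -5/4 + 2*E)
a + c(6)*38 = 36*√11 + (-5/4 + 2*6)*38 = 36*√11 + (-5/4 + 12)*38 = 36*√11 + (43/4)*38 = 36*√11 + 817/2 = 817/2 + 36*√11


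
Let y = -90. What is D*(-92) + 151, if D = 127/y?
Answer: 12637/45 ≈ 280.82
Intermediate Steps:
D = -127/90 (D = 127/(-90) = 127*(-1/90) = -127/90 ≈ -1.4111)
D*(-92) + 151 = -127/90*(-92) + 151 = 5842/45 + 151 = 12637/45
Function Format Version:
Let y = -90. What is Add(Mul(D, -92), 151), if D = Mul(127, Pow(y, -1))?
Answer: Rational(12637, 45) ≈ 280.82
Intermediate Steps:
D = Rational(-127, 90) (D = Mul(127, Pow(-90, -1)) = Mul(127, Rational(-1, 90)) = Rational(-127, 90) ≈ -1.4111)
Add(Mul(D, -92), 151) = Add(Mul(Rational(-127, 90), -92), 151) = Add(Rational(5842, 45), 151) = Rational(12637, 45)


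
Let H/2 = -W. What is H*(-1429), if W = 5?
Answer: 14290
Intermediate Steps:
H = -10 (H = 2*(-1*5) = 2*(-5) = -10)
H*(-1429) = -10*(-1429) = 14290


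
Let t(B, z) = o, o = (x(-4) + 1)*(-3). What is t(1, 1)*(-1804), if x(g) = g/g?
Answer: 10824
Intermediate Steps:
x(g) = 1
o = -6 (o = (1 + 1)*(-3) = 2*(-3) = -6)
t(B, z) = -6
t(1, 1)*(-1804) = -6*(-1804) = 10824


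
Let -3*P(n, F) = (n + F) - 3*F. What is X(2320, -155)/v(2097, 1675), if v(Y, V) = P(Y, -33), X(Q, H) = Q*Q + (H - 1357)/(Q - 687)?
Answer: -8789457688/1177393 ≈ -7465.2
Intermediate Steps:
X(Q, H) = Q² + (-1357 + H)/(-687 + Q)
P(n, F) = -n/3 + 2*F/3 (P(n, F) = -((n + F) - 3*F)/3 = -((F + n) - 3*F)/3 = -(n - 2*F)/3 = -n/3 + 2*F/3)
v(Y, V) = -22 - Y/3 (v(Y, V) = -Y/3 + (⅔)*(-33) = -Y/3 - 22 = -22 - Y/3)
X(2320, -155)/v(2097, 1675) = ((-1357 - 155 + 2320³ - 687*2320²)/(-687 + 2320))/(-22 - ⅓*2097) = ((-1357 - 155 + 12487168000 - 687*5382400)/1633)/(-22 - 699) = ((-1357 - 155 + 12487168000 - 3697708800)/1633)/(-721) = ((1/1633)*8789457688)*(-1/721) = (8789457688/1633)*(-1/721) = -8789457688/1177393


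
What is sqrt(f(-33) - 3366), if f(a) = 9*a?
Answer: 3*I*sqrt(407) ≈ 60.523*I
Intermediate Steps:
sqrt(f(-33) - 3366) = sqrt(9*(-33) - 3366) = sqrt(-297 - 3366) = sqrt(-3663) = 3*I*sqrt(407)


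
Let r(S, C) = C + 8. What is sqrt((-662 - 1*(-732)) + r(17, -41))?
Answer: sqrt(37) ≈ 6.0828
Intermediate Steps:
r(S, C) = 8 + C
sqrt((-662 - 1*(-732)) + r(17, -41)) = sqrt((-662 - 1*(-732)) + (8 - 41)) = sqrt((-662 + 732) - 33) = sqrt(70 - 33) = sqrt(37)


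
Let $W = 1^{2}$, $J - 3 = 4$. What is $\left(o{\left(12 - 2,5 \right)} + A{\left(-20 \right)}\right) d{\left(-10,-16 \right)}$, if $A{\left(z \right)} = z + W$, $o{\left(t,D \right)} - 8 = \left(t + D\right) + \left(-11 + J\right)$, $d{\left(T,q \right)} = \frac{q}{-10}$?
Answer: $0$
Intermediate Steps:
$J = 7$ ($J = 3 + 4 = 7$)
$d{\left(T,q \right)} = - \frac{q}{10}$ ($d{\left(T,q \right)} = q \left(- \frac{1}{10}\right) = - \frac{q}{10}$)
$W = 1$
$o{\left(t,D \right)} = 4 + D + t$ ($o{\left(t,D \right)} = 8 + \left(\left(t + D\right) + \left(-11 + 7\right)\right) = 8 - \left(4 - D - t\right) = 8 + \left(-4 + D + t\right) = 4 + D + t$)
$A{\left(z \right)} = 1 + z$ ($A{\left(z \right)} = z + 1 = 1 + z$)
$\left(o{\left(12 - 2,5 \right)} + A{\left(-20 \right)}\right) d{\left(-10,-16 \right)} = \left(\left(4 + 5 + \left(12 - 2\right)\right) + \left(1 - 20\right)\right) \left(\left(- \frac{1}{10}\right) \left(-16\right)\right) = \left(\left(4 + 5 + 10\right) - 19\right) \frac{8}{5} = \left(19 - 19\right) \frac{8}{5} = 0 \cdot \frac{8}{5} = 0$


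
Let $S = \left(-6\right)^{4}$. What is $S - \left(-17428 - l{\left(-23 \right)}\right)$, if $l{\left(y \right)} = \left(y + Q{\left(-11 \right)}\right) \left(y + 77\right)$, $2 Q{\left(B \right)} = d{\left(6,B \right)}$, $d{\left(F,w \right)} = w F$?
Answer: $15700$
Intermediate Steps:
$d{\left(F,w \right)} = F w$
$Q{\left(B \right)} = 3 B$ ($Q{\left(B \right)} = \frac{6 B}{2} = 3 B$)
$l{\left(y \right)} = \left(-33 + y\right) \left(77 + y\right)$ ($l{\left(y \right)} = \left(y + 3 \left(-11\right)\right) \left(y + 77\right) = \left(y - 33\right) \left(77 + y\right) = \left(-33 + y\right) \left(77 + y\right)$)
$S = 1296$
$S - \left(-17428 - l{\left(-23 \right)}\right) = 1296 - \left(-17428 - \left(-2541 + \left(-23\right)^{2} + 44 \left(-23\right)\right)\right) = 1296 - \left(-17428 - \left(-2541 + 529 - 1012\right)\right) = 1296 - \left(-17428 - -3024\right) = 1296 - \left(-17428 + 3024\right) = 1296 - -14404 = 1296 + 14404 = 15700$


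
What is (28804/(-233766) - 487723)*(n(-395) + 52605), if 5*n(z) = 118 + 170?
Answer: -1667840393764427/64935 ≈ -2.5685e+10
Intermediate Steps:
n(z) = 288/5 (n(z) = (118 + 170)/5 = (⅕)*288 = 288/5)
(28804/(-233766) - 487723)*(n(-395) + 52605) = (28804/(-233766) - 487723)*(288/5 + 52605) = (28804*(-1/233766) - 487723)*(263313/5) = (-14402/116883 - 487723)*(263313/5) = -57006541811/116883*263313/5 = -1667840393764427/64935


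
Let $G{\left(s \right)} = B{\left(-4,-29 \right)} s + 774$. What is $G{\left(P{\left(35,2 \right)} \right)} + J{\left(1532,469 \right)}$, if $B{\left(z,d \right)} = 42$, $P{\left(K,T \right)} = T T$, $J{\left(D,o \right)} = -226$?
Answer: $716$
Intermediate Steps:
$P{\left(K,T \right)} = T^{2}$
$G{\left(s \right)} = 774 + 42 s$ ($G{\left(s \right)} = 42 s + 774 = 774 + 42 s$)
$G{\left(P{\left(35,2 \right)} \right)} + J{\left(1532,469 \right)} = \left(774 + 42 \cdot 2^{2}\right) - 226 = \left(774 + 42 \cdot 4\right) - 226 = \left(774 + 168\right) - 226 = 942 - 226 = 716$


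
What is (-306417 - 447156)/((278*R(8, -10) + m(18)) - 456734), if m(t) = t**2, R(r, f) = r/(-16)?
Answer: 251191/152183 ≈ 1.6506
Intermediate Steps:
R(r, f) = -r/16 (R(r, f) = r*(-1/16) = -r/16)
(-306417 - 447156)/((278*R(8, -10) + m(18)) - 456734) = (-306417 - 447156)/((278*(-1/16*8) + 18**2) - 456734) = -753573/((278*(-1/2) + 324) - 456734) = -753573/((-139 + 324) - 456734) = -753573/(185 - 456734) = -753573/(-456549) = -753573*(-1/456549) = 251191/152183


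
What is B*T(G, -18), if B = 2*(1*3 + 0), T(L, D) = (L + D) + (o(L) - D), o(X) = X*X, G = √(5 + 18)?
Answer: 138 + 6*√23 ≈ 166.77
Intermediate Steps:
G = √23 ≈ 4.7958
o(X) = X²
T(L, D) = L + L² (T(L, D) = (L + D) + (L² - D) = (D + L) + (L² - D) = L + L²)
B = 6 (B = 2*(3 + 0) = 2*3 = 6)
B*T(G, -18) = 6*(√23*(1 + √23)) = 6*√23*(1 + √23)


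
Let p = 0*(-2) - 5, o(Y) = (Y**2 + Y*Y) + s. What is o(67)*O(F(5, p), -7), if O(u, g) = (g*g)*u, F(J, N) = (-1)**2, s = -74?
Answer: 436296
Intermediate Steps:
o(Y) = -74 + 2*Y**2 (o(Y) = (Y**2 + Y*Y) - 74 = (Y**2 + Y**2) - 74 = 2*Y**2 - 74 = -74 + 2*Y**2)
p = -5 (p = 0 - 5 = -5)
F(J, N) = 1
O(u, g) = u*g**2 (O(u, g) = g**2*u = u*g**2)
o(67)*O(F(5, p), -7) = (-74 + 2*67**2)*(1*(-7)**2) = (-74 + 2*4489)*(1*49) = (-74 + 8978)*49 = 8904*49 = 436296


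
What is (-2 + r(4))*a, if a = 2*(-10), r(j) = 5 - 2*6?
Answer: 180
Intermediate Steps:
r(j) = -7 (r(j) = 5 - 12 = -7)
a = -20
(-2 + r(4))*a = (-2 - 7)*(-20) = -9*(-20) = 180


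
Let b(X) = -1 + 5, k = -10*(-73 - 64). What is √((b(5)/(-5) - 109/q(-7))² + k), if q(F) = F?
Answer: 9*√24019/35 ≈ 39.852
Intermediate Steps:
k = 1370 (k = -10*(-137) = 1370)
b(X) = 4
√((b(5)/(-5) - 109/q(-7))² + k) = √((4/(-5) - 109/(-7))² + 1370) = √((4*(-⅕) - 109*(-⅐))² + 1370) = √((-⅘ + 109/7)² + 1370) = √((517/35)² + 1370) = √(267289/1225 + 1370) = √(1945539/1225) = 9*√24019/35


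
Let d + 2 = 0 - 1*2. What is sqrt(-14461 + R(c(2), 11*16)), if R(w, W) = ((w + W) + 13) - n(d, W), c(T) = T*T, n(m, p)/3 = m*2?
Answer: 2*I*sqrt(3561) ≈ 119.35*I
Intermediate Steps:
d = -4 (d = -2 + (0 - 1*2) = -2 + (0 - 2) = -2 - 2 = -4)
n(m, p) = 6*m (n(m, p) = 3*(m*2) = 3*(2*m) = 6*m)
c(T) = T**2
R(w, W) = 37 + W + w (R(w, W) = ((w + W) + 13) - 6*(-4) = ((W + w) + 13) - 1*(-24) = (13 + W + w) + 24 = 37 + W + w)
sqrt(-14461 + R(c(2), 11*16)) = sqrt(-14461 + (37 + 11*16 + 2**2)) = sqrt(-14461 + (37 + 176 + 4)) = sqrt(-14461 + 217) = sqrt(-14244) = 2*I*sqrt(3561)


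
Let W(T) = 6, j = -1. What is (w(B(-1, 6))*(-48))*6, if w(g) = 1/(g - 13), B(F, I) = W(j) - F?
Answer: 48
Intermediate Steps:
B(F, I) = 6 - F
w(g) = 1/(-13 + g)
(w(B(-1, 6))*(-48))*6 = (-48/(-13 + (6 - 1*(-1))))*6 = (-48/(-13 + (6 + 1)))*6 = (-48/(-13 + 7))*6 = (-48/(-6))*6 = -⅙*(-48)*6 = 8*6 = 48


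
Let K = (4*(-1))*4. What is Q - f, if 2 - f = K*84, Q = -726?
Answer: -2072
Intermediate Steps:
K = -16 (K = -4*4 = -16)
f = 1346 (f = 2 - (-16)*84 = 2 - 1*(-1344) = 2 + 1344 = 1346)
Q - f = -726 - 1*1346 = -726 - 1346 = -2072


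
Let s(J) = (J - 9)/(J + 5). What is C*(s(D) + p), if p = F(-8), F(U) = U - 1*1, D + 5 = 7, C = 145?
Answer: -1450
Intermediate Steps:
D = 2 (D = -5 + 7 = 2)
F(U) = -1 + U (F(U) = U - 1 = -1 + U)
s(J) = (-9 + J)/(5 + J)
p = -9 (p = -1 - 8 = -9)
C*(s(D) + p) = 145*((-9 + 2)/(5 + 2) - 9) = 145*(-7/7 - 9) = 145*((⅐)*(-7) - 9) = 145*(-1 - 9) = 145*(-10) = -1450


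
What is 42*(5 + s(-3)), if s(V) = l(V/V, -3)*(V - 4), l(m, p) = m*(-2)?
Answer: 798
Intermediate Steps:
l(m, p) = -2*m
s(V) = 8 - 2*V (s(V) = (-2*V/V)*(V - 4) = (-2*1)*(-4 + V) = -2*(-4 + V) = 8 - 2*V)
42*(5 + s(-3)) = 42*(5 + (8 - 2*(-3))) = 42*(5 + (8 + 6)) = 42*(5 + 14) = 42*19 = 798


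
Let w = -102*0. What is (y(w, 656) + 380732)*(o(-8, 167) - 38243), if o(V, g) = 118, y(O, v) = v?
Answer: -14540417500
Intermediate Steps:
w = 0
(y(w, 656) + 380732)*(o(-8, 167) - 38243) = (656 + 380732)*(118 - 38243) = 381388*(-38125) = -14540417500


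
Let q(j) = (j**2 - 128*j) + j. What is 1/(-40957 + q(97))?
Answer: -1/43867 ≈ -2.2796e-5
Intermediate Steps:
q(j) = j**2 - 127*j
1/(-40957 + q(97)) = 1/(-40957 + 97*(-127 + 97)) = 1/(-40957 + 97*(-30)) = 1/(-40957 - 2910) = 1/(-43867) = -1/43867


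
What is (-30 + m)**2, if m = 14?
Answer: 256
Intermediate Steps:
(-30 + m)**2 = (-30 + 14)**2 = (-16)**2 = 256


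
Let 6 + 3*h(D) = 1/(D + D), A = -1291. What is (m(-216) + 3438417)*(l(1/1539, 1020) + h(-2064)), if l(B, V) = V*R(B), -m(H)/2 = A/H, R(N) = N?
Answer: -350549671845785/76235904 ≈ -4.5982e+6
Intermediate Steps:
m(H) = 2582/H (m(H) = -(-2582)/H = 2582/H)
l(B, V) = B*V (l(B, V) = V*B = B*V)
h(D) = -2 + 1/(6*D) (h(D) = -2 + 1/(3*(D + D)) = -2 + 1/(3*((2*D))) = -2 + (1/(2*D))/3 = -2 + 1/(6*D))
(m(-216) + 3438417)*(l(1/1539, 1020) + h(-2064)) = (2582/(-216) + 3438417)*(1020/1539 + (-2 + (1/6)/(-2064))) = (2582*(-1/216) + 3438417)*((1/1539)*1020 + (-2 + (1/6)*(-1/2064))) = (-1291/108 + 3438417)*(340/513 + (-2 - 1/12384)) = 371347745*(340/513 - 24769/12384)/108 = (371347745/108)*(-943993/705888) = -350549671845785/76235904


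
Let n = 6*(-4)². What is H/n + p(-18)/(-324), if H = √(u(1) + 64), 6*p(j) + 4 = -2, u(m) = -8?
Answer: 1/324 + √14/48 ≈ 0.081038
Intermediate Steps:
p(j) = -1 (p(j) = -⅔ + (⅙)*(-2) = -⅔ - ⅓ = -1)
H = 2*√14 (H = √(-8 + 64) = √56 = 2*√14 ≈ 7.4833)
n = 96 (n = 6*16 = 96)
H/n + p(-18)/(-324) = (2*√14)/96 - 1/(-324) = (2*√14)*(1/96) - 1*(-1/324) = √14/48 + 1/324 = 1/324 + √14/48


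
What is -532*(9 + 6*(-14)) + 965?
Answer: 40865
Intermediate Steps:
-532*(9 + 6*(-14)) + 965 = -532*(9 - 84) + 965 = -532*(-75) + 965 = 39900 + 965 = 40865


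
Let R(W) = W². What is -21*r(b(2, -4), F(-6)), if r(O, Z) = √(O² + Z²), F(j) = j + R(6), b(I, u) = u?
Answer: -42*√229 ≈ -635.58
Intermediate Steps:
F(j) = 36 + j (F(j) = j + 6² = j + 36 = 36 + j)
-21*r(b(2, -4), F(-6)) = -21*√((-4)² + (36 - 6)²) = -21*√(16 + 30²) = -21*√(16 + 900) = -42*√229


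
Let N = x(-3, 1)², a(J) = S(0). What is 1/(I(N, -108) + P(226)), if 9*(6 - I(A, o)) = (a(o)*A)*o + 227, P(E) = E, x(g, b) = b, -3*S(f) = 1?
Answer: 9/1825 ≈ 0.0049315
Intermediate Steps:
S(f) = -⅓ (S(f) = -⅓*1 = -⅓)
a(J) = -⅓
N = 1 (N = 1² = 1)
I(A, o) = -173/9 + A*o/27 (I(A, o) = 6 - ((-A/3)*o + 227)/9 = 6 - (-A*o/3 + 227)/9 = 6 - (227 - A*o/3)/9 = 6 + (-227/9 + A*o/27) = -173/9 + A*o/27)
1/(I(N, -108) + P(226)) = 1/((-173/9 + (1/27)*1*(-108)) + 226) = 1/((-173/9 - 4) + 226) = 1/(-209/9 + 226) = 1/(1825/9) = 9/1825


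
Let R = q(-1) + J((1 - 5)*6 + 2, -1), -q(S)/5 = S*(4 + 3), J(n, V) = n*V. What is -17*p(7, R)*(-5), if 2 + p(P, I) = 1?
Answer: -85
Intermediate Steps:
J(n, V) = V*n
q(S) = -35*S (q(S) = -5*S*(4 + 3) = -5*S*7 = -35*S)
R = 57 (R = -35*(-1) - ((1 - 5)*6 + 2) = 35 - (-4*6 + 2) = 35 - (-24 + 2) = 35 - 1*(-22) = 35 + 22 = 57)
p(P, I) = -1 (p(P, I) = -2 + 1 = -1)
-17*p(7, R)*(-5) = -17*(-1)*(-5) = 17*(-5) = -85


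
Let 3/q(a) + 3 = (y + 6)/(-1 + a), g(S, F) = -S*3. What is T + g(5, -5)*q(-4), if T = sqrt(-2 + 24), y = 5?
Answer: 225/26 + sqrt(22) ≈ 13.344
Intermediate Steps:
T = sqrt(22) ≈ 4.6904
g(S, F) = -3*S
q(a) = 3/(-3 + 11/(-1 + a)) (q(a) = 3/(-3 + (5 + 6)/(-1 + a)) = 3/(-3 + 11/(-1 + a)))
T + g(5, -5)*q(-4) = sqrt(22) + (-3*5)*(3*(-1 - 4)/(14 - 3*(-4))) = sqrt(22) - 45*(-5)/(14 + 12) = sqrt(22) - 45*(-5)/26 = sqrt(22) - 15*(-15/26) = sqrt(22) + 225/26 = 225/26 + sqrt(22)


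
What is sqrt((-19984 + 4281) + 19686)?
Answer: sqrt(3983) ≈ 63.111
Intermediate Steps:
sqrt((-19984 + 4281) + 19686) = sqrt(-15703 + 19686) = sqrt(3983)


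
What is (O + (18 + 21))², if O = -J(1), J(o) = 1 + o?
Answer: 1369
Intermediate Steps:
O = -2 (O = -(1 + 1) = -1*2 = -2)
(O + (18 + 21))² = (-2 + (18 + 21))² = (-2 + 39)² = 37² = 1369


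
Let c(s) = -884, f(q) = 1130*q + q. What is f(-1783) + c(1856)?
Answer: -2017457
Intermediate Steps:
f(q) = 1131*q
f(-1783) + c(1856) = 1131*(-1783) - 884 = -2016573 - 884 = -2017457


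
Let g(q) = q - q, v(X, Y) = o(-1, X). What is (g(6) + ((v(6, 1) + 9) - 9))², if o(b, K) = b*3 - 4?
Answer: 49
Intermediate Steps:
o(b, K) = -4 + 3*b (o(b, K) = 3*b - 4 = -4 + 3*b)
v(X, Y) = -7 (v(X, Y) = -4 + 3*(-1) = -4 - 3 = -7)
g(q) = 0
(g(6) + ((v(6, 1) + 9) - 9))² = (0 + ((-7 + 9) - 9))² = (0 + (2 - 9))² = (0 - 7)² = (-7)² = 49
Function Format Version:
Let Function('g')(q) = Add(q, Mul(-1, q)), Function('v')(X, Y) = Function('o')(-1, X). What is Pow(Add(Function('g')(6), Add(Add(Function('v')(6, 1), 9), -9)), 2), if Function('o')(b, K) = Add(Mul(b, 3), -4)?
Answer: 49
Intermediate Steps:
Function('o')(b, K) = Add(-4, Mul(3, b)) (Function('o')(b, K) = Add(Mul(3, b), -4) = Add(-4, Mul(3, b)))
Function('v')(X, Y) = -7 (Function('v')(X, Y) = Add(-4, Mul(3, -1)) = Add(-4, -3) = -7)
Function('g')(q) = 0
Pow(Add(Function('g')(6), Add(Add(Function('v')(6, 1), 9), -9)), 2) = Pow(Add(0, Add(Add(-7, 9), -9)), 2) = Pow(Add(0, Add(2, -9)), 2) = Pow(Add(0, -7), 2) = Pow(-7, 2) = 49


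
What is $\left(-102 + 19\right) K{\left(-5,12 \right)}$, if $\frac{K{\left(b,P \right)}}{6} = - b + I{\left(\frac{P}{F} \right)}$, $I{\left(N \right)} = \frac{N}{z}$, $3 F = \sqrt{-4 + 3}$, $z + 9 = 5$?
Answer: $-2490 - 4482 i \approx -2490.0 - 4482.0 i$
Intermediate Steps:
$z = -4$ ($z = -9 + 5 = -4$)
$F = \frac{i}{3}$ ($F = \frac{\sqrt{-4 + 3}}{3} = \frac{\sqrt{-1}}{3} = \frac{i}{3} \approx 0.33333 i$)
$I{\left(N \right)} = - \frac{N}{4}$ ($I{\left(N \right)} = \frac{N}{-4} = N \left(- \frac{1}{4}\right) = - \frac{N}{4}$)
$K{\left(b,P \right)} = - 6 b + \frac{9 i P}{2}$ ($K{\left(b,P \right)} = 6 \left(- b - \frac{P \frac{1}{\frac{1}{3} i}}{4}\right) = 6 \left(- b - \frac{P \left(- 3 i\right)}{4}\right) = 6 \left(- b - \frac{\left(-3\right) i P}{4}\right) = 6 \left(- b + \frac{3 i P}{4}\right) = - 6 b + \frac{9 i P}{2}$)
$\left(-102 + 19\right) K{\left(-5,12 \right)} = \left(-102 + 19\right) \left(\left(-6\right) \left(-5\right) + \frac{9}{2} i 12\right) = - 83 \left(30 + 54 i\right) = -2490 - 4482 i$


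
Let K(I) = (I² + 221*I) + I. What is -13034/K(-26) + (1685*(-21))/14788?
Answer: 7924/48061 ≈ 0.16487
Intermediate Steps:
K(I) = I² + 222*I
-13034/K(-26) + (1685*(-21))/14788 = -13034*(-1/(26*(222 - 26))) + (1685*(-21))/14788 = -13034/((-26*196)) - 35385*1/14788 = -13034/(-5096) - 35385/14788 = -13034*(-1/5096) - 35385/14788 = 133/52 - 35385/14788 = 7924/48061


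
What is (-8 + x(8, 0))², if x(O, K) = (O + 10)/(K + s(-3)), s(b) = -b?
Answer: 4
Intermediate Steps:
x(O, K) = (10 + O)/(3 + K) (x(O, K) = (O + 10)/(K - 1*(-3)) = (10 + O)/(K + 3) = (10 + O)/(3 + K))
(-8 + x(8, 0))² = (-8 + (10 + 8)/(3 + 0))² = (-8 + 18/3)² = (-8 + (⅓)*18)² = (-8 + 6)² = (-2)² = 4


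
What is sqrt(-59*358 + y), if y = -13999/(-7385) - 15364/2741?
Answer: I*sqrt(8656261686148702535)/20242285 ≈ 145.35*I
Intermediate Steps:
y = -75091881/20242285 (y = -13999*(-1/7385) - 15364*1/2741 = 13999/7385 - 15364/2741 = -75091881/20242285 ≈ -3.7097)
sqrt(-59*358 + y) = sqrt(-59*358 - 75091881/20242285) = sqrt(-21122 - 75091881/20242285) = sqrt(-427632635651/20242285) = I*sqrt(8656261686148702535)/20242285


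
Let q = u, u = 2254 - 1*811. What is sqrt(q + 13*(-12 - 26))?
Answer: sqrt(949) ≈ 30.806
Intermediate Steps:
u = 1443 (u = 2254 - 811 = 1443)
q = 1443
sqrt(q + 13*(-12 - 26)) = sqrt(1443 + 13*(-12 - 26)) = sqrt(1443 + 13*(-38)) = sqrt(1443 - 494) = sqrt(949)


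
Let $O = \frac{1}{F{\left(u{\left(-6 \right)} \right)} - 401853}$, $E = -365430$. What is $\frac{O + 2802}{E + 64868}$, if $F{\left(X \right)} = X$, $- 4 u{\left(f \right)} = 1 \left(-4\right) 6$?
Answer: $- \frac{1125975293}{120779938014} \approx -0.0093225$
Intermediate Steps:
$u{\left(f \right)} = 6$ ($u{\left(f \right)} = - \frac{1 \left(-4\right) 6}{4} = - \frac{\left(-4\right) 6}{4} = \left(- \frac{1}{4}\right) \left(-24\right) = 6$)
$O = - \frac{1}{401847}$ ($O = \frac{1}{6 - 401853} = \frac{1}{-401847} = - \frac{1}{401847} \approx -2.4885 \cdot 10^{-6}$)
$\frac{O + 2802}{E + 64868} = \frac{- \frac{1}{401847} + 2802}{-365430 + 64868} = \frac{1125975293}{401847 \left(-300562\right)} = \frac{1125975293}{401847} \left(- \frac{1}{300562}\right) = - \frac{1125975293}{120779938014}$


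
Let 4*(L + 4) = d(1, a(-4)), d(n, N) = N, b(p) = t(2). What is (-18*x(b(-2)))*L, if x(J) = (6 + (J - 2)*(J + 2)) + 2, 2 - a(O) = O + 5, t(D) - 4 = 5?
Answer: 11475/2 ≈ 5737.5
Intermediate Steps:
t(D) = 9 (t(D) = 4 + 5 = 9)
b(p) = 9
a(O) = -3 - O (a(O) = 2 - (O + 5) = 2 - (5 + O) = 2 + (-5 - O) = -3 - O)
L = -15/4 (L = -4 + (-3 - 1*(-4))/4 = -4 + (-3 + 4)/4 = -4 + (¼)*1 = -4 + ¼ = -15/4 ≈ -3.7500)
x(J) = 8 + (-2 + J)*(2 + J) (x(J) = (6 + (-2 + J)*(2 + J)) + 2 = 8 + (-2 + J)*(2 + J))
(-18*x(b(-2)))*L = -18*(4 + 9²)*(-15/4) = -18*(4 + 81)*(-15/4) = -18*85*(-15/4) = -1530*(-15/4) = 11475/2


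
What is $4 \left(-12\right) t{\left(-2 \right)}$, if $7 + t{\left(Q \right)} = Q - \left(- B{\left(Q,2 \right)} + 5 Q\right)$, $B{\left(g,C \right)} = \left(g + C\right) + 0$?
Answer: $-48$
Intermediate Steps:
$B{\left(g,C \right)} = C + g$ ($B{\left(g,C \right)} = \left(C + g\right) + 0 = C + g$)
$t{\left(Q \right)} = -5 - 3 Q$ ($t{\left(Q \right)} = -7 - \left(-2 + 3 Q\right) = -5 - 3 Q$)
$4 \left(-12\right) t{\left(-2 \right)} = 4 \left(-12\right) \left(-5 - -6\right) = - 48 \left(-5 + 6\right) = \left(-48\right) 1 = -48$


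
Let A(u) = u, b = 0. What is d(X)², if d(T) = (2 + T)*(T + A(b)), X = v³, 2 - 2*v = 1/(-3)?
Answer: 70662930625/2176782336 ≈ 32.462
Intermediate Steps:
v = 7/6 (v = 1 - 1/(2*(-3)) = 1 - (-1)/(2*3) = 1 - ½*(-⅓) = 1 + ⅙ = 7/6 ≈ 1.1667)
X = 343/216 (X = (7/6)³ = 343/216 ≈ 1.5880)
d(T) = T*(2 + T) (d(T) = (2 + T)*(T + 0) = (2 + T)*T = T*(2 + T))
d(X)² = (343*(2 + 343/216)/216)² = ((343/216)*(775/216))² = (265825/46656)² = 70662930625/2176782336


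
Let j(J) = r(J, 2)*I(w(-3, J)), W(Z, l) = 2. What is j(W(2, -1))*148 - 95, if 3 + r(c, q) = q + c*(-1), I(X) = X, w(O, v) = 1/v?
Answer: -317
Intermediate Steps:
r(c, q) = -3 + q - c (r(c, q) = -3 + (q + c*(-1)) = -3 + (q - c) = -3 + q - c)
j(J) = (-1 - J)/J (j(J) = (-3 + 2 - J)/J = (-1 - J)/J)
j(W(2, -1))*148 - 95 = ((-1 - 1*2)/2)*148 - 95 = ((-1 - 2)/2)*148 - 95 = ((½)*(-3))*148 - 95 = -3/2*148 - 95 = -222 - 95 = -317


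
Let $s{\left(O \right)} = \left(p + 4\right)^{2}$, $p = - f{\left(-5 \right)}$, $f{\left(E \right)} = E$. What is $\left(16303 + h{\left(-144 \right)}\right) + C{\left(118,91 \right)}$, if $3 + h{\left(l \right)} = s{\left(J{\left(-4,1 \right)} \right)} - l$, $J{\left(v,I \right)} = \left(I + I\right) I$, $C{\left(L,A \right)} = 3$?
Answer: $16528$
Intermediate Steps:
$J{\left(v,I \right)} = 2 I^{2}$ ($J{\left(v,I \right)} = 2 I I = 2 I^{2}$)
$p = 5$ ($p = \left(-1\right) \left(-5\right) = 5$)
$s{\left(O \right)} = 81$ ($s{\left(O \right)} = \left(5 + 4\right)^{2} = 9^{2} = 81$)
$h{\left(l \right)} = 78 - l$ ($h{\left(l \right)} = -3 - \left(-81 + l\right) = 78 - l$)
$\left(16303 + h{\left(-144 \right)}\right) + C{\left(118,91 \right)} = \left(16303 + \left(78 - -144\right)\right) + 3 = \left(16303 + \left(78 + 144\right)\right) + 3 = \left(16303 + 222\right) + 3 = 16525 + 3 = 16528$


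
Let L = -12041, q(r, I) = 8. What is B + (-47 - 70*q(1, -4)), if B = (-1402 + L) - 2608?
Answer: -16658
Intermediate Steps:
B = -16051 (B = (-1402 - 12041) - 2608 = -13443 - 2608 = -16051)
B + (-47 - 70*q(1, -4)) = -16051 + (-47 - 70*8) = -16051 + (-47 - 560) = -16051 - 607 = -16658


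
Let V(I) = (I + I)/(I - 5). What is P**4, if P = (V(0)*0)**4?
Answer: 0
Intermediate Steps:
V(I) = 2*I/(-5 + I) (V(I) = (2*I)/(-5 + I) = 2*I/(-5 + I))
P = 0 (P = ((2*0/(-5 + 0))*0)**4 = ((2*0/(-5))*0)**4 = ((2*0*(-1/5))*0)**4 = (0*0)**4 = 0**4 = 0)
P**4 = 0**4 = 0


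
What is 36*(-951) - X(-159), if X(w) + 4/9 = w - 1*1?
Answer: -306680/9 ≈ -34076.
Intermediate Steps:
X(w) = -13/9 + w (X(w) = -4/9 + (w - 1*1) = -4/9 + (w - 1) = -4/9 + (-1 + w) = -13/9 + w)
36*(-951) - X(-159) = 36*(-951) - (-13/9 - 159) = -34236 - 1*(-1444/9) = -34236 + 1444/9 = -306680/9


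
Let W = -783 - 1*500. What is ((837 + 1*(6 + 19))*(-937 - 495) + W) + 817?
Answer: -1234850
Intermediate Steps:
W = -1283 (W = -783 - 500 = -1283)
((837 + 1*(6 + 19))*(-937 - 495) + W) + 817 = ((837 + 1*(6 + 19))*(-937 - 495) - 1283) + 817 = ((837 + 1*25)*(-1432) - 1283) + 817 = ((837 + 25)*(-1432) - 1283) + 817 = (862*(-1432) - 1283) + 817 = (-1234384 - 1283) + 817 = -1235667 + 817 = -1234850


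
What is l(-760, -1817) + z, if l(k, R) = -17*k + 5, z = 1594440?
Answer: 1607365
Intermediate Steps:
l(k, R) = 5 - 17*k
l(-760, -1817) + z = (5 - 17*(-760)) + 1594440 = (5 + 12920) + 1594440 = 12925 + 1594440 = 1607365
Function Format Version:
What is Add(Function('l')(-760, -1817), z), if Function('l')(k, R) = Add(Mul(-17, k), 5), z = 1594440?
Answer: 1607365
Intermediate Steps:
Function('l')(k, R) = Add(5, Mul(-17, k))
Add(Function('l')(-760, -1817), z) = Add(Add(5, Mul(-17, -760)), 1594440) = Add(Add(5, 12920), 1594440) = Add(12925, 1594440) = 1607365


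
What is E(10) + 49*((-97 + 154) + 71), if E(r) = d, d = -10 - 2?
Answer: 6260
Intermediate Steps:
d = -12
E(r) = -12
E(10) + 49*((-97 + 154) + 71) = -12 + 49*((-97 + 154) + 71) = -12 + 49*(57 + 71) = -12 + 49*128 = -12 + 6272 = 6260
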